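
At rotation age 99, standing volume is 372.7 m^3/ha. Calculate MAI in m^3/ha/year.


Formula: MAI = Total Volume / Stand Age
MAI = 372.7 m^3/ha / 99 years
MAI = 3.76 m^3/ha/year

3.76


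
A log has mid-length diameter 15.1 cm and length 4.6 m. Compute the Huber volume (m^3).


Huber: V = Am * L,  Am = pi*(Dm/200)^2
Am = pi*(15.1/200)^2 = 0.017908 m^2
V = 0.017908*4.6 = 0.0824 m^3

0.0824


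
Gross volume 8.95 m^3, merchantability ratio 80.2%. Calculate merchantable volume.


Formula: MV = V_total * (merchantable_pct / 100)
Merchantable fraction = 80.2% / 100 = 0.802
MV = 8.95 m^3 * 0.802 = 7.178 m^3

7.178


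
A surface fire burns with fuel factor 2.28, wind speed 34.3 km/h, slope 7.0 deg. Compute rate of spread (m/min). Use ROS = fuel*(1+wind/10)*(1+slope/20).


Formula: ROS = fuel * (1 + wind/10) * (1 + slope/20)
Wind factor = 1 + 34.3/10 = 4.43
Slope factor = 1 + 7.0/20 = 1.35
ROS = 2.28 * 4.43 * 1.35 = 13.64 m/min

13.64


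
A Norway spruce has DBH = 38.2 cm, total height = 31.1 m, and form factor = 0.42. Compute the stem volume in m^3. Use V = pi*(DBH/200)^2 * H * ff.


Formula: V = pi * (DBH/200)^2 * H * ff
Radius = DBH/200 = 38.2/200 = 0.191 m
Radius^2 = 0.191^2 = 0.036481 m^2
V = pi * 0.036481 * 31.1 * 0.42
V = 1.497 m^3

1.497


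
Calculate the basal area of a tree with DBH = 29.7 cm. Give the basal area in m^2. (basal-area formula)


Formula: BA = pi * (DBH/2)^2 / 10000  (cm^2 to m^2)
Radius = DBH/2 = 29.7/2 = 14.85 cm
BA = pi * 14.85^2 / 10000
   = 692.7919 cm^2 / 10000
   = 0.0693 m^2

0.0693


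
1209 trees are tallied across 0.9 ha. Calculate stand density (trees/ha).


Formula: Stand Density = N_trees / Area_ha
Density = 1209 trees / 0.9 ha
Density = 1343 trees/ha

1343


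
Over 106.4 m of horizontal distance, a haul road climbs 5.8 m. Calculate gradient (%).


Formula: Gradient = rise / run * 100
Gradient = 5.8 / 106.4 * 100 = 5.5%

5.5


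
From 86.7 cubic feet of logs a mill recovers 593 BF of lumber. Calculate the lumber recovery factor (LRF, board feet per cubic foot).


Formula: LRF = Lumber Output (BF) / Log Input (ft^3)
LRF = 593 BF / 86.7 ft^3
LRF = 6.84 BF/ft^3

6.84


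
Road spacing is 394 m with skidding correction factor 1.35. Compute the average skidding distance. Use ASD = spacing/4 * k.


Formula: ASD = (spacing / 4) * correction
Uncorrected distance = spacing / 4 = 394 / 4 = 98.5 m
ASD = 98.5 * 1.35 = 133 m

133


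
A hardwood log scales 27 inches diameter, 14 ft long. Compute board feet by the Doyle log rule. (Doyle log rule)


Doyle: BF = (D - 4)^2 * L / 16
Adjusted diameter = 27 - 4 = 23 in
(D-4)^2 = 23^2 = 529
BF = 529 * 14 / 16 = 463 BF

463


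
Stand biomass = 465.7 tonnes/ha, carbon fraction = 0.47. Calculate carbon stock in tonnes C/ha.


Formula: Carbon Stock = Biomass * Carbon Fraction
C = 465.7 t/ha * 0.47
C = 218.9 t C/ha

218.9


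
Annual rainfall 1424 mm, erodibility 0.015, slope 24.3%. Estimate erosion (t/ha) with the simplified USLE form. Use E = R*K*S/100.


Formula: E = R * K * S / 100  (simplified USLE)
R * K = 1424 * 0.015 = 21.36
E = 21.36 * 24.3 / 100 = 5.19 t/ha

5.19


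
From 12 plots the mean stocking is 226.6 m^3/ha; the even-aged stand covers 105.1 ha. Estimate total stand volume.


Formula: Total Volume = Mean Volume per ha * Total Area
Total Volume = 226.6 m^3/ha * 105.1 ha
Total Volume = 23816 m^3

23816


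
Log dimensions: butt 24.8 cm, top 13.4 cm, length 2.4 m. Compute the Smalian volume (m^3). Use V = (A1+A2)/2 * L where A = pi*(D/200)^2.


Smalian: V = (A1 + A2)/2 * L,  A = pi*(D/200)^2
A1 = pi*(24.8/200)^2 = 0.048305 m^2
A2 = pi*(13.4/200)^2 = 0.014103 m^2
V = (0.048305+0.014103)/2*2.4 = 0.0749 m^3

0.0749


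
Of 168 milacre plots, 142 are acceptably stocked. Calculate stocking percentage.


Formula: Stocking % = stocked plots / total plots * 100
Stocking = 142 / 168 * 100
Stocking = 0.8452 * 100 = 84.5%

84.5


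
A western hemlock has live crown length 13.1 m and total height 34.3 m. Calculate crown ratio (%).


Formula: Crown Ratio = (Crown Length / Total Height) * 100
CR = (13.1 m / 34.3 m) * 100
CR = 0.3819 * 100 = 38.2%

38.2


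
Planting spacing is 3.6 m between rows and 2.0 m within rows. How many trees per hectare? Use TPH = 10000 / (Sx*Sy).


Formula: TPH = 10000 m^2/ha / (spacing_x * spacing_y)
Area per tree = 3.6 m * 2.0 m = 7.2 m^2
TPH = 10000 / 7.2 = 1389 trees/ha

1389


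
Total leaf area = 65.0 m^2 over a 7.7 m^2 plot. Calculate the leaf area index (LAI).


Formula: LAI = total leaf area / ground area  (dimensionless)
LAI = 65.0 m^2 / 7.7 m^2
LAI = 8.44

8.44


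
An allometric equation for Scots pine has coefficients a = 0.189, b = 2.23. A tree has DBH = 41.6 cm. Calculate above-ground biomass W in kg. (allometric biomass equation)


Formula: W = a * DBH^b  (allometric power law)
DBH^b = 41.6^2.23 = 4079.2294
W = 0.189 * 4079.2294 = 771.0 kg

771.0


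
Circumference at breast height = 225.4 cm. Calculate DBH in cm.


Formula: DBH = C / pi
DBH = 225.4 / pi
pi = 3.14159...
DBH = 71.7 cm

71.7


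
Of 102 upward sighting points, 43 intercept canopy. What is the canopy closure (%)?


Formula: Canopy closure = covered points / total points * 100
Closure = 43 / 102 * 100
Closure = 0.4216 * 100 = 42.2%

42.2


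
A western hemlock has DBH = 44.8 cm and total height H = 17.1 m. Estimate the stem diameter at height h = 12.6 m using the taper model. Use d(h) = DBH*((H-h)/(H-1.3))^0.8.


Taper: d(h) = DBH * ((H - h) / (H - 1.3))^0.8
Numerator = H - h = 17.1 - 12.6 = 4.5 m
Denominator = H - 1.3 = 17.1 - 1.3 = 15.8 m
Ratio = 4.5 / 15.8 = 0.28481
d = 44.8 * 0.28481^0.8 = 16.4 cm

16.4


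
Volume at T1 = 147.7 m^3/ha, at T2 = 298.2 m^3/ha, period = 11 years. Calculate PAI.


Formula: PAI = (V_T2 - V_T1) / (T2 - T1)
Volume increment = 298.2 - 147.7 = 150.5 m^3/ha
PAI = 150.5 / 11 = 13.68 m^3/ha/year

13.68


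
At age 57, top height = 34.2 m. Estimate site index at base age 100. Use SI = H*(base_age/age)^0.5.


Formula: SI = H_dom * (base_age / age)^0.5
Age ratio = 100 / 57 = 1.75439
sqrt(age_ratio) = 1.32453
SI = 34.2 * 1.32453 = 45.3 m

45.3


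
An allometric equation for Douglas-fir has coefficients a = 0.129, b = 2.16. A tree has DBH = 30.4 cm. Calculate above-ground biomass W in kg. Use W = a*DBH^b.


Formula: W = a * DBH^b  (allometric power law)
DBH^b = 30.4^2.16 = 1595.9047
W = 0.129 * 1595.9047 = 205.9 kg

205.9


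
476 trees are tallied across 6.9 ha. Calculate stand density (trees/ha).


Formula: Stand Density = N_trees / Area_ha
Density = 476 trees / 6.9 ha
Density = 69 trees/ha

69


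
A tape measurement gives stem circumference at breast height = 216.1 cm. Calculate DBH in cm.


Formula: DBH = C / pi
DBH = 216.1 / pi
pi = 3.14159...
DBH = 68.8 cm

68.8


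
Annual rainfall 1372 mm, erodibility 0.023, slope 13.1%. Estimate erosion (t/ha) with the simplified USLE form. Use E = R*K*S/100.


Formula: E = R * K * S / 100  (simplified USLE)
R * K = 1372 * 0.023 = 31.556
E = 31.556 * 13.1 / 100 = 4.13 t/ha

4.13


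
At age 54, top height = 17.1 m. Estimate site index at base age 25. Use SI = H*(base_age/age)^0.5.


Formula: SI = H_dom * (base_age / age)^0.5
Age ratio = 25 / 54 = 0.46296
sqrt(age_ratio) = 0.68041
SI = 17.1 * 0.68041 = 11.6 m

11.6


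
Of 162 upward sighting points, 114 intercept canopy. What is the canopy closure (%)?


Formula: Canopy closure = covered points / total points * 100
Closure = 114 / 162 * 100
Closure = 0.7037 * 100 = 70.4%

70.4


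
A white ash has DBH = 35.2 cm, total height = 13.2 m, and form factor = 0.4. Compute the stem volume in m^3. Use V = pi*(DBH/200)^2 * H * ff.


Formula: V = pi * (DBH/200)^2 * H * ff
Radius = DBH/200 = 35.2/200 = 0.176 m
Radius^2 = 0.176^2 = 0.030976 m^2
V = pi * 0.030976 * 13.2 * 0.4
V = 0.514 m^3

0.514


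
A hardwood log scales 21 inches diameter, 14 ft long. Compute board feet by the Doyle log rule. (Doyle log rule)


Doyle: BF = (D - 4)^2 * L / 16
Adjusted diameter = 21 - 4 = 17 in
(D-4)^2 = 17^2 = 289
BF = 289 * 14 / 16 = 253 BF

253


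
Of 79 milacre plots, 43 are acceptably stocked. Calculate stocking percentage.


Formula: Stocking % = stocked plots / total plots * 100
Stocking = 43 / 79 * 100
Stocking = 0.5443 * 100 = 54.4%

54.4


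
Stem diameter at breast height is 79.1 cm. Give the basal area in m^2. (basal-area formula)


Formula: BA = pi * (DBH/2)^2 / 10000  (cm^2 to m^2)
Radius = DBH/2 = 79.1/2 = 39.55 cm
BA = pi * 39.55^2 / 10000
   = 4914.0871 cm^2 / 10000
   = 0.4914 m^2

0.4914


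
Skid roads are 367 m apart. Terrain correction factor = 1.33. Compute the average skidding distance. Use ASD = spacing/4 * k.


Formula: ASD = (spacing / 4) * correction
Uncorrected distance = spacing / 4 = 367 / 4 = 91.75 m
ASD = 91.75 * 1.33 = 122 m

122


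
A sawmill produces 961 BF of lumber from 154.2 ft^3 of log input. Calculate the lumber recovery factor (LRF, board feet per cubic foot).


Formula: LRF = Lumber Output (BF) / Log Input (ft^3)
LRF = 961 BF / 154.2 ft^3
LRF = 6.23 BF/ft^3

6.23


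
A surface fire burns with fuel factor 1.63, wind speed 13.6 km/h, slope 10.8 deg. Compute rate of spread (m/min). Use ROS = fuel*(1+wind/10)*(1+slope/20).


Formula: ROS = fuel * (1 + wind/10) * (1 + slope/20)
Wind factor = 1 + 13.6/10 = 2.36
Slope factor = 1 + 10.8/20 = 1.54
ROS = 1.63 * 2.36 * 1.54 = 5.92 m/min

5.92


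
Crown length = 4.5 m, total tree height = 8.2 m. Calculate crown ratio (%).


Formula: Crown Ratio = (Crown Length / Total Height) * 100
CR = (4.5 m / 8.2 m) * 100
CR = 0.5488 * 100 = 54.9%

54.9


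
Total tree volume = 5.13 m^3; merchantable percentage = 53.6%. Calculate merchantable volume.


Formula: MV = V_total * (merchantable_pct / 100)
Merchantable fraction = 53.6% / 100 = 0.536
MV = 5.13 m^3 * 0.536 = 2.75 m^3

2.75


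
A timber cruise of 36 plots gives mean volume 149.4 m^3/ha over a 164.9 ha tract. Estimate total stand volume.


Formula: Total Volume = Mean Volume per ha * Total Area
Total Volume = 149.4 m^3/ha * 164.9 ha
Total Volume = 24636 m^3

24636


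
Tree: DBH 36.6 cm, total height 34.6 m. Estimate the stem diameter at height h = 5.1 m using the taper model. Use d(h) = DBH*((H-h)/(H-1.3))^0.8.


Taper: d(h) = DBH * ((H - h) / (H - 1.3))^0.8
Numerator = H - h = 34.6 - 5.1 = 29.5 m
Denominator = H - 1.3 = 34.6 - 1.3 = 33.3 m
Ratio = 29.5 / 33.3 = 0.88589
d = 36.6 * 0.88589^0.8 = 33.2 cm

33.2


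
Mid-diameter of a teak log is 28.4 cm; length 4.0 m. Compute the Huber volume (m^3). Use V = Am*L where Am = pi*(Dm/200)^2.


Huber: V = Am * L,  Am = pi*(Dm/200)^2
Am = pi*(28.4/200)^2 = 0.063347 m^2
V = 0.063347*4.0 = 0.2534 m^3

0.2534


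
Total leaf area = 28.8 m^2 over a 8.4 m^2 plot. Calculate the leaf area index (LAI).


Formula: LAI = total leaf area / ground area  (dimensionless)
LAI = 28.8 m^2 / 8.4 m^2
LAI = 3.43

3.43


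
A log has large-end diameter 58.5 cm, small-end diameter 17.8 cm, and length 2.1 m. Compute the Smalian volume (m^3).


Smalian: V = (A1 + A2)/2 * L,  A = pi*(D/200)^2
A1 = pi*(58.5/200)^2 = 0.268783 m^2
A2 = pi*(17.8/200)^2 = 0.024885 m^2
V = (0.268783+0.024885)/2*2.1 = 0.3084 m^3

0.3084


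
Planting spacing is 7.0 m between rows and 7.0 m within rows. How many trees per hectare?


Formula: TPH = 10000 m^2/ha / (spacing_x * spacing_y)
Area per tree = 7.0 m * 7.0 m = 49.0 m^2
TPH = 10000 / 49.0 = 204 trees/ha

204


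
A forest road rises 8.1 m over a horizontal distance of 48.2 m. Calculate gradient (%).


Formula: Gradient = rise / run * 100
Gradient = 8.1 / 48.2 * 100 = 16.8%

16.8


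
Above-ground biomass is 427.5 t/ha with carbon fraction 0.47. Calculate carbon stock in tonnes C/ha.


Formula: Carbon Stock = Biomass * Carbon Fraction
C = 427.5 t/ha * 0.47
C = 200.9 t C/ha

200.9


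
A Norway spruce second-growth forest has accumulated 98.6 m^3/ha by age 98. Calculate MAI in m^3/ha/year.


Formula: MAI = Total Volume / Stand Age
MAI = 98.6 m^3/ha / 98 years
MAI = 1.01 m^3/ha/year

1.01


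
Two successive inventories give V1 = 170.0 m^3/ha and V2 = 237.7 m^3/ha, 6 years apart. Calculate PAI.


Formula: PAI = (V_T2 - V_T1) / (T2 - T1)
Volume increment = 237.7 - 170.0 = 67.7 m^3/ha
PAI = 67.7 / 6 = 11.28 m^3/ha/year

11.28


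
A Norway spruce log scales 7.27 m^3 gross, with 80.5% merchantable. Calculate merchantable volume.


Formula: MV = V_total * (merchantable_pct / 100)
Merchantable fraction = 80.5% / 100 = 0.805
MV = 7.27 m^3 * 0.805 = 5.852 m^3

5.852


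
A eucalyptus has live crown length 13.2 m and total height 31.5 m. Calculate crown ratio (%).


Formula: Crown Ratio = (Crown Length / Total Height) * 100
CR = (13.2 m / 31.5 m) * 100
CR = 0.419 * 100 = 41.9%

41.9


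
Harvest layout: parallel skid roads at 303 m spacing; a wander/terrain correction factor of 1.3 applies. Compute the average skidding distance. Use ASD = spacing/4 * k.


Formula: ASD = (spacing / 4) * correction
Uncorrected distance = spacing / 4 = 303 / 4 = 75.75 m
ASD = 75.75 * 1.3 = 98 m

98


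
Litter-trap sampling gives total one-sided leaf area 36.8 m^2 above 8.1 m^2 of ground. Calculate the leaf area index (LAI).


Formula: LAI = total leaf area / ground area  (dimensionless)
LAI = 36.8 m^2 / 8.1 m^2
LAI = 4.54

4.54


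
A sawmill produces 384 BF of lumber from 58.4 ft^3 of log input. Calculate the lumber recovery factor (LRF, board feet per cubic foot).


Formula: LRF = Lumber Output (BF) / Log Input (ft^3)
LRF = 384 BF / 58.4 ft^3
LRF = 6.58 BF/ft^3

6.58


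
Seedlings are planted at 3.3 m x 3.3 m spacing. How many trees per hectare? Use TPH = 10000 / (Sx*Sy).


Formula: TPH = 10000 m^2/ha / (spacing_x * spacing_y)
Area per tree = 3.3 m * 3.3 m = 10.89 m^2
TPH = 10000 / 10.89 = 918 trees/ha

918


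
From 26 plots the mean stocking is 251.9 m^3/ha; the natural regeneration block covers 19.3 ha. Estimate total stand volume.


Formula: Total Volume = Mean Volume per ha * Total Area
Total Volume = 251.9 m^3/ha * 19.3 ha
Total Volume = 4862 m^3

4862


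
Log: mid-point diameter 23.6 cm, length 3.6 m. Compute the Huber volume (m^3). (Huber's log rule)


Huber: V = Am * L,  Am = pi*(Dm/200)^2
Am = pi*(23.6/200)^2 = 0.043744 m^2
V = 0.043744*3.6 = 0.1575 m^3

0.1575


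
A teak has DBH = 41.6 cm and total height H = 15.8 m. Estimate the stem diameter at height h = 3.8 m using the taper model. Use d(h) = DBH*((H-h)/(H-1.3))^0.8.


Taper: d(h) = DBH * ((H - h) / (H - 1.3))^0.8
Numerator = H - h = 15.8 - 3.8 = 12.0 m
Denominator = H - 1.3 = 15.8 - 1.3 = 14.5 m
Ratio = 12.0 / 14.5 = 0.82759
d = 41.6 * 0.82759^0.8 = 35.8 cm

35.8


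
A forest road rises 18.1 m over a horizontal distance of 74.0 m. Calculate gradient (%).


Formula: Gradient = rise / run * 100
Gradient = 18.1 / 74.0 * 100 = 24.5%

24.5


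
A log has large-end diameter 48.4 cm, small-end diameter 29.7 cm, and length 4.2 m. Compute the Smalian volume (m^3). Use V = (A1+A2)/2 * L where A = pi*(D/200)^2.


Smalian: V = (A1 + A2)/2 * L,  A = pi*(D/200)^2
A1 = pi*(48.4/200)^2 = 0.183984 m^2
A2 = pi*(29.7/200)^2 = 0.069279 m^2
V = (0.183984+0.069279)/2*4.2 = 0.5319 m^3

0.5319


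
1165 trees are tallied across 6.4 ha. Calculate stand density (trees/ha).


Formula: Stand Density = N_trees / Area_ha
Density = 1165 trees / 6.4 ha
Density = 182 trees/ha

182


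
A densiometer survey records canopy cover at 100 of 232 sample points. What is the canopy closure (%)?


Formula: Canopy closure = covered points / total points * 100
Closure = 100 / 232 * 100
Closure = 0.431 * 100 = 43.1%

43.1


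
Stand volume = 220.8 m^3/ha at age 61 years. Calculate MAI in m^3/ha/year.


Formula: MAI = Total Volume / Stand Age
MAI = 220.8 m^3/ha / 61 years
MAI = 3.62 m^3/ha/year

3.62


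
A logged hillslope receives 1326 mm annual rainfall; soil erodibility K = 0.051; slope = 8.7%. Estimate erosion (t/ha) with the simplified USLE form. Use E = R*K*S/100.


Formula: E = R * K * S / 100  (simplified USLE)
R * K = 1326 * 0.051 = 67.626
E = 67.626 * 8.7 / 100 = 5.88 t/ha

5.88


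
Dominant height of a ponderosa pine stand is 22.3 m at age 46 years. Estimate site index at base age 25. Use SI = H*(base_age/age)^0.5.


Formula: SI = H_dom * (base_age / age)^0.5
Age ratio = 25 / 46 = 0.54348
sqrt(age_ratio) = 0.73721
SI = 22.3 * 0.73721 = 16.4 m

16.4


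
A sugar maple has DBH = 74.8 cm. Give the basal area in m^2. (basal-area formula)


Formula: BA = pi * (DBH/2)^2 / 10000  (cm^2 to m^2)
Radius = DBH/2 = 74.8/2 = 37.4 cm
BA = pi * 37.4^2 / 10000
   = 4394.3341 cm^2 / 10000
   = 0.4394 m^2

0.4394


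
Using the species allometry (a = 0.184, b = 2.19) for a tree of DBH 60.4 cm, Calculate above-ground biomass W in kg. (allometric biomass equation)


Formula: W = a * DBH^b  (allometric power law)
DBH^b = 60.4^2.19 = 7951.8997
W = 0.184 * 7951.8997 = 1463.1 kg

1463.1


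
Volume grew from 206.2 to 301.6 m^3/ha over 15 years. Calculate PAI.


Formula: PAI = (V_T2 - V_T1) / (T2 - T1)
Volume increment = 301.6 - 206.2 = 95.4 m^3/ha
PAI = 95.4 / 15 = 6.36 m^3/ha/year

6.36


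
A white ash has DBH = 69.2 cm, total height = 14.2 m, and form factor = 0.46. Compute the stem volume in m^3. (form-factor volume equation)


Formula: V = pi * (DBH/200)^2 * H * ff
Radius = DBH/200 = 69.2/200 = 0.346 m
Radius^2 = 0.346^2 = 0.119716 m^2
V = pi * 0.119716 * 14.2 * 0.46
V = 2.457 m^3

2.457


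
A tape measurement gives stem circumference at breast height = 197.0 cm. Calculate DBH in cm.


Formula: DBH = C / pi
DBH = 197.0 / pi
pi = 3.14159...
DBH = 62.7 cm

62.7


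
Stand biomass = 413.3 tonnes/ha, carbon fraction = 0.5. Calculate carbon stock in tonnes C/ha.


Formula: Carbon Stock = Biomass * Carbon Fraction
C = 413.3 t/ha * 0.5
C = 206.7 t C/ha

206.7


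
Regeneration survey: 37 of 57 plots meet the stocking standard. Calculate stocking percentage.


Formula: Stocking % = stocked plots / total plots * 100
Stocking = 37 / 57 * 100
Stocking = 0.6491 * 100 = 64.9%

64.9


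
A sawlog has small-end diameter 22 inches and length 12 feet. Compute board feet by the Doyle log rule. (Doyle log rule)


Doyle: BF = (D - 4)^2 * L / 16
Adjusted diameter = 22 - 4 = 18 in
(D-4)^2 = 18^2 = 324
BF = 324 * 12 / 16 = 243 BF

243


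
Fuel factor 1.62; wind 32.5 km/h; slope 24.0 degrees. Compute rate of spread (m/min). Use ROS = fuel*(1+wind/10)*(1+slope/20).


Formula: ROS = fuel * (1 + wind/10) * (1 + slope/20)
Wind factor = 1 + 32.5/10 = 4.25
Slope factor = 1 + 24.0/20 = 2.2
ROS = 1.62 * 4.25 * 2.2 = 15.15 m/min

15.15


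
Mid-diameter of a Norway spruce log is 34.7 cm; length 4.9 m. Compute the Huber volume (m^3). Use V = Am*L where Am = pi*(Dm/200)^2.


Huber: V = Am * L,  Am = pi*(Dm/200)^2
Am = pi*(34.7/200)^2 = 0.094569 m^2
V = 0.094569*4.9 = 0.4634 m^3

0.4634


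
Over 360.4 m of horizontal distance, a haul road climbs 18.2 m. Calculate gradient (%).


Formula: Gradient = rise / run * 100
Gradient = 18.2 / 360.4 * 100 = 5.0%

5.0


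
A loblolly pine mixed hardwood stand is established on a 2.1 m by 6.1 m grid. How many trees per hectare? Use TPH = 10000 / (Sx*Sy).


Formula: TPH = 10000 m^2/ha / (spacing_x * spacing_y)
Area per tree = 2.1 m * 6.1 m = 12.81 m^2
TPH = 10000 / 12.81 = 781 trees/ha

781


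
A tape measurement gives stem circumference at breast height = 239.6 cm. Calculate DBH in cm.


Formula: DBH = C / pi
DBH = 239.6 / pi
pi = 3.14159...
DBH = 76.3 cm

76.3


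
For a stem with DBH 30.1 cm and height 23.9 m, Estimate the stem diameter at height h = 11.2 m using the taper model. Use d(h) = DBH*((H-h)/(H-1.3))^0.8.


Taper: d(h) = DBH * ((H - h) / (H - 1.3))^0.8
Numerator = H - h = 23.9 - 11.2 = 12.7 m
Denominator = H - 1.3 = 23.9 - 1.3 = 22.6 m
Ratio = 12.7 / 22.6 = 0.56195
d = 30.1 * 0.56195^0.8 = 19.0 cm

19.0


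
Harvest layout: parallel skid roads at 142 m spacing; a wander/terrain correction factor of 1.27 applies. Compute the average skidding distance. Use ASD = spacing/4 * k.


Formula: ASD = (spacing / 4) * correction
Uncorrected distance = spacing / 4 = 142 / 4 = 35.5 m
ASD = 35.5 * 1.27 = 45 m

45


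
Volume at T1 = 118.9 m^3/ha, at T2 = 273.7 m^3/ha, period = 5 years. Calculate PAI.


Formula: PAI = (V_T2 - V_T1) / (T2 - T1)
Volume increment = 273.7 - 118.9 = 154.8 m^3/ha
PAI = 154.8 / 5 = 30.96 m^3/ha/year

30.96


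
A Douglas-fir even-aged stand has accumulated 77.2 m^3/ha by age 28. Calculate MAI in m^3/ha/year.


Formula: MAI = Total Volume / Stand Age
MAI = 77.2 m^3/ha / 28 years
MAI = 2.76 m^3/ha/year

2.76


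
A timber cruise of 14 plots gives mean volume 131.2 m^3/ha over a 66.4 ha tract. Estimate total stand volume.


Formula: Total Volume = Mean Volume per ha * Total Area
Total Volume = 131.2 m^3/ha * 66.4 ha
Total Volume = 8712 m^3

8712


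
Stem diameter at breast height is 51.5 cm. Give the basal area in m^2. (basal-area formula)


Formula: BA = pi * (DBH/2)^2 / 10000  (cm^2 to m^2)
Radius = DBH/2 = 51.5/2 = 25.75 cm
BA = pi * 25.75^2 / 10000
   = 2083.0723 cm^2 / 10000
   = 0.2083 m^2

0.2083


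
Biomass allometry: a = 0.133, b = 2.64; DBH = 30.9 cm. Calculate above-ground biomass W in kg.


Formula: W = a * DBH^b  (allometric power law)
DBH^b = 30.9^2.64 = 8580.0612
W = 0.133 * 8580.0612 = 1141.1 kg

1141.1


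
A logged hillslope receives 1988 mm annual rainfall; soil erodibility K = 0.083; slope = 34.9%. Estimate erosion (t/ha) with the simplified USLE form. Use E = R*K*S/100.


Formula: E = R * K * S / 100  (simplified USLE)
R * K = 1988 * 0.083 = 165.004
E = 165.004 * 34.9 / 100 = 57.59 t/ha

57.59


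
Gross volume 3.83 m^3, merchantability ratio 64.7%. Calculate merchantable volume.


Formula: MV = V_total * (merchantable_pct / 100)
Merchantable fraction = 64.7% / 100 = 0.647
MV = 3.83 m^3 * 0.647 = 2.478 m^3

2.478


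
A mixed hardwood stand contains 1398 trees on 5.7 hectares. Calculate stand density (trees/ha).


Formula: Stand Density = N_trees / Area_ha
Density = 1398 trees / 5.7 ha
Density = 245 trees/ha

245


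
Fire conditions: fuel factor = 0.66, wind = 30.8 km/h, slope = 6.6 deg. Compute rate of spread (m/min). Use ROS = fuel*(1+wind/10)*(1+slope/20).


Formula: ROS = fuel * (1 + wind/10) * (1 + slope/20)
Wind factor = 1 + 30.8/10 = 4.08
Slope factor = 1 + 6.6/20 = 1.33
ROS = 0.66 * 4.08 * 1.33 = 3.58 m/min

3.58


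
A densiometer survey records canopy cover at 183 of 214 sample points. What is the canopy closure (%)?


Formula: Canopy closure = covered points / total points * 100
Closure = 183 / 214 * 100
Closure = 0.8551 * 100 = 85.5%

85.5


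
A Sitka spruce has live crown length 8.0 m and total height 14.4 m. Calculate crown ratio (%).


Formula: Crown Ratio = (Crown Length / Total Height) * 100
CR = (8.0 m / 14.4 m) * 100
CR = 0.5556 * 100 = 55.6%

55.6


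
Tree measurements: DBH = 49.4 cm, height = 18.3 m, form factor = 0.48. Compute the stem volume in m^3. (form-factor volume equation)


Formula: V = pi * (DBH/200)^2 * H * ff
Radius = DBH/200 = 49.4/200 = 0.247 m
Radius^2 = 0.247^2 = 0.061009 m^2
V = pi * 0.061009 * 18.3 * 0.48
V = 1.684 m^3

1.684


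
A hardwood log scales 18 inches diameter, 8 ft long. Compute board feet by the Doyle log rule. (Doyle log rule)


Doyle: BF = (D - 4)^2 * L / 16
Adjusted diameter = 18 - 4 = 14 in
(D-4)^2 = 14^2 = 196
BF = 196 * 8 / 16 = 98 BF

98


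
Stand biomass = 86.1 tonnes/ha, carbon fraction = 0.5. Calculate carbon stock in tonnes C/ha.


Formula: Carbon Stock = Biomass * Carbon Fraction
C = 86.1 t/ha * 0.5
C = 43.1 t C/ha

43.1


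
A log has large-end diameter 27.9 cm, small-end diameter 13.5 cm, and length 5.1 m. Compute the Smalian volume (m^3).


Smalian: V = (A1 + A2)/2 * L,  A = pi*(D/200)^2
A1 = pi*(27.9/200)^2 = 0.061136 m^2
A2 = pi*(13.5/200)^2 = 0.014314 m^2
V = (0.061136+0.014314)/2*5.1 = 0.1924 m^3

0.1924


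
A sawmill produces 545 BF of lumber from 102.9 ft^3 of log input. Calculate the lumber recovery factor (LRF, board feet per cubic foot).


Formula: LRF = Lumber Output (BF) / Log Input (ft^3)
LRF = 545 BF / 102.9 ft^3
LRF = 5.3 BF/ft^3

5.3


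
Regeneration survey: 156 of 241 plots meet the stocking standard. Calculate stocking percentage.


Formula: Stocking % = stocked plots / total plots * 100
Stocking = 156 / 241 * 100
Stocking = 0.6473 * 100 = 64.7%

64.7


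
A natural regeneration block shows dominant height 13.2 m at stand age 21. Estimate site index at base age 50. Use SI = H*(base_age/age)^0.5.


Formula: SI = H_dom * (base_age / age)^0.5
Age ratio = 50 / 21 = 2.38095
sqrt(age_ratio) = 1.54303
SI = 13.2 * 1.54303 = 20.4 m

20.4


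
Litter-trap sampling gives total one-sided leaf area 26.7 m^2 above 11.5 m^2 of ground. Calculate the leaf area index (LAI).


Formula: LAI = total leaf area / ground area  (dimensionless)
LAI = 26.7 m^2 / 11.5 m^2
LAI = 2.32

2.32


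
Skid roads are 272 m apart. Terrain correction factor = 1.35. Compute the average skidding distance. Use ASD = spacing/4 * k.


Formula: ASD = (spacing / 4) * correction
Uncorrected distance = spacing / 4 = 272 / 4 = 68 m
ASD = 68 * 1.35 = 92 m

92


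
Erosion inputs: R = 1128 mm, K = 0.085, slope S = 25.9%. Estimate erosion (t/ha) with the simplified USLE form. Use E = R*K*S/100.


Formula: E = R * K * S / 100  (simplified USLE)
R * K = 1128 * 0.085 = 95.88
E = 95.88 * 25.9 / 100 = 24.83 t/ha

24.83


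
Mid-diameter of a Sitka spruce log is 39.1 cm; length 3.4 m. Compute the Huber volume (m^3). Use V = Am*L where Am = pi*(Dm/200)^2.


Huber: V = Am * L,  Am = pi*(Dm/200)^2
Am = pi*(39.1/200)^2 = 0.120072 m^2
V = 0.120072*3.4 = 0.4082 m^3

0.4082


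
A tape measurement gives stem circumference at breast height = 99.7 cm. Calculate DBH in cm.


Formula: DBH = C / pi
DBH = 99.7 / pi
pi = 3.14159...
DBH = 31.7 cm

31.7


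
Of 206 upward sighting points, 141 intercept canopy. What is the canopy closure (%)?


Formula: Canopy closure = covered points / total points * 100
Closure = 141 / 206 * 100
Closure = 0.6845 * 100 = 68.4%

68.4


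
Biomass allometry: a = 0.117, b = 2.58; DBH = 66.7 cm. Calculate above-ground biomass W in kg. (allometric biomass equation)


Formula: W = a * DBH^b  (allometric power law)
DBH^b = 66.7^2.58 = 50844.5785
W = 0.117 * 50844.5785 = 5948.8 kg

5948.8


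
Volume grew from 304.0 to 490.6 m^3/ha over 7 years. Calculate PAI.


Formula: PAI = (V_T2 - V_T1) / (T2 - T1)
Volume increment = 490.6 - 304.0 = 186.6 m^3/ha
PAI = 186.6 / 7 = 26.66 m^3/ha/year

26.66


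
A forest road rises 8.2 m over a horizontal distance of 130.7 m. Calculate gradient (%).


Formula: Gradient = rise / run * 100
Gradient = 8.2 / 130.7 * 100 = 6.3%

6.3


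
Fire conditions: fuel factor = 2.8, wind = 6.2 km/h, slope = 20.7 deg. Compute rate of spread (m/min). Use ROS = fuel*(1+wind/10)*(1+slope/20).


Formula: ROS = fuel * (1 + wind/10) * (1 + slope/20)
Wind factor = 1 + 6.2/10 = 1.62
Slope factor = 1 + 20.7/20 = 2.035
ROS = 2.8 * 1.62 * 2.035 = 9.23 m/min

9.23


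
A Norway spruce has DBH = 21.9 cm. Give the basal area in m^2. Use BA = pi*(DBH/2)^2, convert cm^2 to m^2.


Formula: BA = pi * (DBH/2)^2 / 10000  (cm^2 to m^2)
Radius = DBH/2 = 21.9/2 = 10.95 cm
BA = pi * 10.95^2 / 10000
   = 376.6848 cm^2 / 10000
   = 0.0377 m^2

0.0377


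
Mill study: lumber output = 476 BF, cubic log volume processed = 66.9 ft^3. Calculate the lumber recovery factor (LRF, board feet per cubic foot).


Formula: LRF = Lumber Output (BF) / Log Input (ft^3)
LRF = 476 BF / 66.9 ft^3
LRF = 7.12 BF/ft^3

7.12


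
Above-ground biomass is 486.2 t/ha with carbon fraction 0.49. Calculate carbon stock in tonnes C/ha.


Formula: Carbon Stock = Biomass * Carbon Fraction
C = 486.2 t/ha * 0.49
C = 238.2 t C/ha

238.2


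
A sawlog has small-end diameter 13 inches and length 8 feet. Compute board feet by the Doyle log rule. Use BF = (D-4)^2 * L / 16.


Doyle: BF = (D - 4)^2 * L / 16
Adjusted diameter = 13 - 4 = 9 in
(D-4)^2 = 9^2 = 81
BF = 81 * 8 / 16 = 41 BF

41


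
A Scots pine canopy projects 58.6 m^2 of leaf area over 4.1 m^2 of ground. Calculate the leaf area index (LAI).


Formula: LAI = total leaf area / ground area  (dimensionless)
LAI = 58.6 m^2 / 4.1 m^2
LAI = 14.29

14.29


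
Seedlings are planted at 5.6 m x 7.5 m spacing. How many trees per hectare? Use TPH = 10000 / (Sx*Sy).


Formula: TPH = 10000 m^2/ha / (spacing_x * spacing_y)
Area per tree = 5.6 m * 7.5 m = 42.0 m^2
TPH = 10000 / 42.0 = 238 trees/ha

238


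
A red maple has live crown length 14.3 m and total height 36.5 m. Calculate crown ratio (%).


Formula: Crown Ratio = (Crown Length / Total Height) * 100
CR = (14.3 m / 36.5 m) * 100
CR = 0.3918 * 100 = 39.2%

39.2


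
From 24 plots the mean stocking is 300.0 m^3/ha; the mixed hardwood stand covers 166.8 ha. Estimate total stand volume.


Formula: Total Volume = Mean Volume per ha * Total Area
Total Volume = 300.0 m^3/ha * 166.8 ha
Total Volume = 50040 m^3

50040


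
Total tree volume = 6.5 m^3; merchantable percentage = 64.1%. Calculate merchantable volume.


Formula: MV = V_total * (merchantable_pct / 100)
Merchantable fraction = 64.1% / 100 = 0.641
MV = 6.5 m^3 * 0.641 = 4.167 m^3

4.167


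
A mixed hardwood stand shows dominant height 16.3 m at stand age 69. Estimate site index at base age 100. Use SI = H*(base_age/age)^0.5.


Formula: SI = H_dom * (base_age / age)^0.5
Age ratio = 100 / 69 = 1.44928
sqrt(age_ratio) = 1.20386
SI = 16.3 * 1.20386 = 19.6 m

19.6


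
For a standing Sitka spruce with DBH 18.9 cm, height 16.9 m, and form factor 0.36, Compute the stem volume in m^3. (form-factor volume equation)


Formula: V = pi * (DBH/200)^2 * H * ff
Radius = DBH/200 = 18.9/200 = 0.0945 m
Radius^2 = 0.0945^2 = 0.00893025 m^2
V = pi * 0.00893025 * 16.9 * 0.36
V = 0.171 m^3

0.171


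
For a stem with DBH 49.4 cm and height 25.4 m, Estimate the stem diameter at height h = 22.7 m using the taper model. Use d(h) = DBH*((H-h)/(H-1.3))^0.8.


Taper: d(h) = DBH * ((H - h) / (H - 1.3))^0.8
Numerator = H - h = 25.4 - 22.7 = 2.7 m
Denominator = H - 1.3 = 25.4 - 1.3 = 24.1 m
Ratio = 2.7 / 24.1 = 0.11203
d = 49.4 * 0.11203^0.8 = 8.6 cm

8.6


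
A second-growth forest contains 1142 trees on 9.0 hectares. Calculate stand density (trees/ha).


Formula: Stand Density = N_trees / Area_ha
Density = 1142 trees / 9.0 ha
Density = 127 trees/ha

127


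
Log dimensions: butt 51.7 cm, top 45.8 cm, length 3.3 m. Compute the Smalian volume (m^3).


Smalian: V = (A1 + A2)/2 * L,  A = pi*(D/200)^2
A1 = pi*(51.7/200)^2 = 0.209928 m^2
A2 = pi*(45.8/200)^2 = 0.164748 m^2
V = (0.209928+0.164748)/2*3.3 = 0.6182 m^3

0.6182


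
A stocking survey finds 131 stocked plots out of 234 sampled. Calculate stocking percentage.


Formula: Stocking % = stocked plots / total plots * 100
Stocking = 131 / 234 * 100
Stocking = 0.5598 * 100 = 56.0%

56.0


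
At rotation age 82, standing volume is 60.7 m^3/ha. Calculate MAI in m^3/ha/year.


Formula: MAI = Total Volume / Stand Age
MAI = 60.7 m^3/ha / 82 years
MAI = 0.74 m^3/ha/year

0.74


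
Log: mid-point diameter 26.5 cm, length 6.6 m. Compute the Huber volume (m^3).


Huber: V = Am * L,  Am = pi*(Dm/200)^2
Am = pi*(26.5/200)^2 = 0.055155 m^2
V = 0.055155*6.6 = 0.364 m^3

0.364


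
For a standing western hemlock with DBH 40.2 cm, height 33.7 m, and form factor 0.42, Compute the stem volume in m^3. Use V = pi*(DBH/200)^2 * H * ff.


Formula: V = pi * (DBH/200)^2 * H * ff
Radius = DBH/200 = 40.2/200 = 0.201 m
Radius^2 = 0.201^2 = 0.040401 m^2
V = pi * 0.040401 * 33.7 * 0.42
V = 1.796 m^3

1.796


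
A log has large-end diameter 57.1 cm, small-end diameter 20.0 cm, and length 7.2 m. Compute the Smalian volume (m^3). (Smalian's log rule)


Smalian: V = (A1 + A2)/2 * L,  A = pi*(D/200)^2
A1 = pi*(57.1/200)^2 = 0.256072 m^2
A2 = pi*(20.0/200)^2 = 0.031416 m^2
V = (0.256072+0.031416)/2*7.2 = 1.035 m^3

1.035


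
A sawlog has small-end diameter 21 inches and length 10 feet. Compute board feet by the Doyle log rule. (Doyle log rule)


Doyle: BF = (D - 4)^2 * L / 16
Adjusted diameter = 21 - 4 = 17 in
(D-4)^2 = 17^2 = 289
BF = 289 * 10 / 16 = 181 BF

181


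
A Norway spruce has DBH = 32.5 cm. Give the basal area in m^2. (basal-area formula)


Formula: BA = pi * (DBH/2)^2 / 10000  (cm^2 to m^2)
Radius = DBH/2 = 32.5/2 = 16.25 cm
BA = pi * 16.25^2 / 10000
   = 829.5768 cm^2 / 10000
   = 0.083 m^2

0.083


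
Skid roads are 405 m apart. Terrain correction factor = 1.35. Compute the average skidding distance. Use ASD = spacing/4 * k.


Formula: ASD = (spacing / 4) * correction
Uncorrected distance = spacing / 4 = 405 / 4 = 101.25 m
ASD = 101.25 * 1.35 = 137 m

137


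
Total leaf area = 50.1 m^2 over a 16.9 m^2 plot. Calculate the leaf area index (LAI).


Formula: LAI = total leaf area / ground area  (dimensionless)
LAI = 50.1 m^2 / 16.9 m^2
LAI = 2.96

2.96


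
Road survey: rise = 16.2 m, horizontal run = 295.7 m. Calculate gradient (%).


Formula: Gradient = rise / run * 100
Gradient = 16.2 / 295.7 * 100 = 5.5%

5.5


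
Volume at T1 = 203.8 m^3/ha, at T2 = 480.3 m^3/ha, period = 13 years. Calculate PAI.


Formula: PAI = (V_T2 - V_T1) / (T2 - T1)
Volume increment = 480.3 - 203.8 = 276.5 m^3/ha
PAI = 276.5 / 13 = 21.27 m^3/ha/year

21.27


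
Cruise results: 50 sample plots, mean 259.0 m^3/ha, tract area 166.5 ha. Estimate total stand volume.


Formula: Total Volume = Mean Volume per ha * Total Area
Total Volume = 259.0 m^3/ha * 166.5 ha
Total Volume = 43124 m^3

43124


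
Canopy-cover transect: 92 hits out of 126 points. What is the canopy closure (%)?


Formula: Canopy closure = covered points / total points * 100
Closure = 92 / 126 * 100
Closure = 0.7302 * 100 = 73.0%

73.0


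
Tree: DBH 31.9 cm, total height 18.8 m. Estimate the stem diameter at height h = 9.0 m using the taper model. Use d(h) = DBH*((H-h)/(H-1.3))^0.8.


Taper: d(h) = DBH * ((H - h) / (H - 1.3))^0.8
Numerator = H - h = 18.8 - 9.0 = 9.8 m
Denominator = H - 1.3 = 18.8 - 1.3 = 17.5 m
Ratio = 9.8 / 17.5 = 0.56
d = 31.9 * 0.56^0.8 = 20.1 cm

20.1


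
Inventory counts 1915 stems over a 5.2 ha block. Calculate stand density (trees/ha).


Formula: Stand Density = N_trees / Area_ha
Density = 1915 trees / 5.2 ha
Density = 368 trees/ha

368


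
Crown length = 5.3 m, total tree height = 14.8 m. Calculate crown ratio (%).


Formula: Crown Ratio = (Crown Length / Total Height) * 100
CR = (5.3 m / 14.8 m) * 100
CR = 0.3581 * 100 = 35.8%

35.8


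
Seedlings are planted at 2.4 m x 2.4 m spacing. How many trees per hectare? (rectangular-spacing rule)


Formula: TPH = 10000 m^2/ha / (spacing_x * spacing_y)
Area per tree = 2.4 m * 2.4 m = 5.76 m^2
TPH = 10000 / 5.76 = 1736 trees/ha

1736


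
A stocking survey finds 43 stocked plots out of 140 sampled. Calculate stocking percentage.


Formula: Stocking % = stocked plots / total plots * 100
Stocking = 43 / 140 * 100
Stocking = 0.3071 * 100 = 30.7%

30.7


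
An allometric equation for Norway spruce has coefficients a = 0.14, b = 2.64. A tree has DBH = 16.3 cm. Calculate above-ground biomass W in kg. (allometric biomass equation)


Formula: W = a * DBH^b  (allometric power law)
DBH^b = 16.3^2.64 = 1585.533
W = 0.14 * 1585.533 = 222.0 kg

222.0


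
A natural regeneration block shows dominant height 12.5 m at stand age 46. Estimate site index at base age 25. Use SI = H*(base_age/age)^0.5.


Formula: SI = H_dom * (base_age / age)^0.5
Age ratio = 25 / 46 = 0.54348
sqrt(age_ratio) = 0.73721
SI = 12.5 * 0.73721 = 9.2 m

9.2


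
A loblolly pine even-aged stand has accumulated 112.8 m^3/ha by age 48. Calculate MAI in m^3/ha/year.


Formula: MAI = Total Volume / Stand Age
MAI = 112.8 m^3/ha / 48 years
MAI = 2.35 m^3/ha/year

2.35


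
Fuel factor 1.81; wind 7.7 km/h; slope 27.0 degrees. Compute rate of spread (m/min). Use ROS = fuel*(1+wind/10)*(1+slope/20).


Formula: ROS = fuel * (1 + wind/10) * (1 + slope/20)
Wind factor = 1 + 7.7/10 = 1.77
Slope factor = 1 + 27.0/20 = 2.35
ROS = 1.81 * 1.77 * 2.35 = 7.53 m/min

7.53


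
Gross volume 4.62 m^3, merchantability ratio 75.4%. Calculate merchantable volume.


Formula: MV = V_total * (merchantable_pct / 100)
Merchantable fraction = 75.4% / 100 = 0.754
MV = 4.62 m^3 * 0.754 = 3.483 m^3

3.483


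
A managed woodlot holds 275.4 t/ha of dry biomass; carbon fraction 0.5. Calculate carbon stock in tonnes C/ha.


Formula: Carbon Stock = Biomass * Carbon Fraction
C = 275.4 t/ha * 0.5
C = 137.7 t C/ha

137.7


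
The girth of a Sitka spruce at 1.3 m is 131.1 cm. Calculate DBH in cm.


Formula: DBH = C / pi
DBH = 131.1 / pi
pi = 3.14159...
DBH = 41.7 cm

41.7


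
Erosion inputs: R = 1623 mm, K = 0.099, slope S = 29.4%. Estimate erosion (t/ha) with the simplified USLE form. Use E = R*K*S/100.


Formula: E = R * K * S / 100  (simplified USLE)
R * K = 1623 * 0.099 = 160.677
E = 160.677 * 29.4 / 100 = 47.24 t/ha

47.24


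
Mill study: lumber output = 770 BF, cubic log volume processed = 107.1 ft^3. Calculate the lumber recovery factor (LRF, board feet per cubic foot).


Formula: LRF = Lumber Output (BF) / Log Input (ft^3)
LRF = 770 BF / 107.1 ft^3
LRF = 7.19 BF/ft^3

7.19


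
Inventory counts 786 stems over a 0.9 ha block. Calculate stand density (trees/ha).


Formula: Stand Density = N_trees / Area_ha
Density = 786 trees / 0.9 ha
Density = 873 trees/ha

873


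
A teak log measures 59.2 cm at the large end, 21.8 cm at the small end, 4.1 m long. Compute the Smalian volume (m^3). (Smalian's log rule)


Smalian: V = (A1 + A2)/2 * L,  A = pi*(D/200)^2
A1 = pi*(59.2/200)^2 = 0.275254 m^2
A2 = pi*(21.8/200)^2 = 0.037325 m^2
V = (0.275254+0.037325)/2*4.1 = 0.6408 m^3

0.6408


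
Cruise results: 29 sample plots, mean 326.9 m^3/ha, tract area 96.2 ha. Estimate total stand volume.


Formula: Total Volume = Mean Volume per ha * Total Area
Total Volume = 326.9 m^3/ha * 96.2 ha
Total Volume = 31448 m^3

31448


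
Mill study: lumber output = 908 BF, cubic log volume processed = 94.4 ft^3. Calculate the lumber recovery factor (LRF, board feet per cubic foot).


Formula: LRF = Lumber Output (BF) / Log Input (ft^3)
LRF = 908 BF / 94.4 ft^3
LRF = 9.62 BF/ft^3

9.62


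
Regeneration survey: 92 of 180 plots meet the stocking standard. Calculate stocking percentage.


Formula: Stocking % = stocked plots / total plots * 100
Stocking = 92 / 180 * 100
Stocking = 0.5111 * 100 = 51.1%

51.1


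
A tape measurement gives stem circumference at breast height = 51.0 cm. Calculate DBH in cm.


Formula: DBH = C / pi
DBH = 51.0 / pi
pi = 3.14159...
DBH = 16.2 cm

16.2


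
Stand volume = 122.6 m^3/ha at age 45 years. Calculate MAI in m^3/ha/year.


Formula: MAI = Total Volume / Stand Age
MAI = 122.6 m^3/ha / 45 years
MAI = 2.72 m^3/ha/year

2.72


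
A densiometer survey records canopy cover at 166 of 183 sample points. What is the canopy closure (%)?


Formula: Canopy closure = covered points / total points * 100
Closure = 166 / 183 * 100
Closure = 0.9071 * 100 = 90.7%

90.7


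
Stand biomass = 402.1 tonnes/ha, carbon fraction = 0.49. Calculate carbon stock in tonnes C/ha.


Formula: Carbon Stock = Biomass * Carbon Fraction
C = 402.1 t/ha * 0.49
C = 197.0 t C/ha

197.0


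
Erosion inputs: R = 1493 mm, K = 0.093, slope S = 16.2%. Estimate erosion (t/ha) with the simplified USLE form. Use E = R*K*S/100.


Formula: E = R * K * S / 100  (simplified USLE)
R * K = 1493 * 0.093 = 138.849
E = 138.849 * 16.2 / 100 = 22.49 t/ha

22.49
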